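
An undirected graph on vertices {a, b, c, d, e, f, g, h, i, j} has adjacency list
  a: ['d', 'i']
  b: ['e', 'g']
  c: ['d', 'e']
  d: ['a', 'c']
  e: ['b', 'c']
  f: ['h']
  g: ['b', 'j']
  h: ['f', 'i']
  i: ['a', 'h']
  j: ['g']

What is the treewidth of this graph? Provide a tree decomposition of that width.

Every bag has size at most 2, so the width is 2 − 1 = 1 and tw(G) ≤ 1. Any graph with an edge has treewidth ≥ 1, and G has the edge f–h. Therefore the treewidth is 1.

Treewidth 1.
One such decomposition:
Bags: B1 = {f, h}  B2 = {h, i}  B3 = {a, i}  B4 = {a, d}  B5 = {c, d}  B6 = {c, e}  B7 = {b, e}  B8 = {b, g}  B9 = {g, j}
Tree: B1–B2, B2–B3, B3–B4, B4–B5, B5–B6, B6–B7, B7–B8, B8–B9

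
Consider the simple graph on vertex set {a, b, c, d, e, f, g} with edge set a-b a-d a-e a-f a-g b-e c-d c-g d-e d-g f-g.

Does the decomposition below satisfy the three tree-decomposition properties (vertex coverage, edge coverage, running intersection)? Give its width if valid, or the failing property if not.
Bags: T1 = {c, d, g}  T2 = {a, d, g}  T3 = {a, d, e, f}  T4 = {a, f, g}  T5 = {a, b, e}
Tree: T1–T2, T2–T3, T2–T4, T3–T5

No — bags containing vertex f are not connected in the tree.

A tree decomposition must satisfy three properties: every vertex lies in some bag; for every edge, both endpoints lie together in some bag; and for every vertex, the bags containing it form a connected subtree. Here bags containing vertex f are not connected in the tree, so the decomposition is invalid.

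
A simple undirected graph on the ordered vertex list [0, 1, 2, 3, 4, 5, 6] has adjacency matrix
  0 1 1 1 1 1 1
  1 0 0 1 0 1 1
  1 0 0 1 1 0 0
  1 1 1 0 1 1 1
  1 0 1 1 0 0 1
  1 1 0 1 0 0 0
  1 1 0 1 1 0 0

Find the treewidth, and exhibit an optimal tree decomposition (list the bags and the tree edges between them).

Treewidth 3.
Bags: B1 = {0, 1, 3, 6}  B2 = {0, 1, 3, 5}  B3 = {0, 3, 4, 6}  B4 = {0, 2, 3, 4}
Tree: B1–B2, B1–B3, B3–B4

The largest bag has 4 vertices, giving width 3; this decomposition certifies tw(G) ≤ 3. For the lower bound, the 4 vertices {0, 1, 3, 5} are pairwise adjacent, and any tree decomposition puts a clique entirely inside one bag — forcing width ≥ 3. Hence tw(G) = 3 exactly.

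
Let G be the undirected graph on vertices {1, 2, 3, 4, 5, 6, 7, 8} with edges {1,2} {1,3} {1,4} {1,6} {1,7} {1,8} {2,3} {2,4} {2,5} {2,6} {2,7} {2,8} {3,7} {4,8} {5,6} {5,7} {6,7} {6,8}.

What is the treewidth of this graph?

3

A width-3 tree decomposition is:
Bags: B1 = {1, 2, 6, 7}  B2 = {1, 2, 6, 8}  B3 = {1, 2, 3, 7}  B4 = {2, 5, 6, 7}  B5 = {1, 2, 4, 8}
Tree: B1–B2, B1–B3, B1–B4, B2–B5
The largest bag has 4 vertices, giving width 3; this decomposition certifies tw(G) ≤ 3. On the other hand G contains the 4-clique {1, 2, 3, 7}. A clique must lie in a single bag of any decomposition, so no decomposition can have width below 3. Therefore the treewidth is 3.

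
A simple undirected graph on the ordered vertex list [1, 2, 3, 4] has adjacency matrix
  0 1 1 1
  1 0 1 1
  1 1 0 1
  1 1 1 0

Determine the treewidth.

3

A width-3 tree decomposition is:
Bags: B1 = {1, 2, 3, 4}
Tree: (single bag)
A single bag containing all 4 vertices is trivially a valid decomposition of width 3. On the other hand G contains the 4-clique {1, 2, 3, 4}. A clique must lie in a single bag of any decomposition, so no decomposition can have width below 3. Hence tw(G) = 3 exactly.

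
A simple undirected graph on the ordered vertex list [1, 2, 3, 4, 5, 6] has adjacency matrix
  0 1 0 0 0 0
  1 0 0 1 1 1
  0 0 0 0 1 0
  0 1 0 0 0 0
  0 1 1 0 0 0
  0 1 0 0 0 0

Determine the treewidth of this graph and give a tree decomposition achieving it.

The largest bag has 2 vertices, giving width 1; this decomposition certifies tw(G) ≤ 1. Since G has at least one edge (e.g. 2–6), it is not an edgeless graph, so tw(G) ≥ 1. Therefore the treewidth is 1.

Treewidth 1.
Bags: B1 = {2, 6}  B2 = {1, 2}  B3 = {2, 5}  B4 = {3, 5}  B5 = {2, 4}
Tree: B1–B2, B1–B3, B3–B4, B3–B5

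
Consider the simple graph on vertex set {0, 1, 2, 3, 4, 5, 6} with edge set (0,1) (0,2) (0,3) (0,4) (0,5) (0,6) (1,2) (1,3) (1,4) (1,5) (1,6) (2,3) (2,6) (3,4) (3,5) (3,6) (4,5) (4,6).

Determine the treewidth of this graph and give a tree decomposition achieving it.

Treewidth 4.
One optimal decomposition is:
Bags: B1 = {0, 1, 3, 4, 6}  B2 = {0, 1, 3, 4, 5}  B3 = {0, 1, 2, 3, 6}
Tree: B1–B2, B1–B3

Each bag holds 5 vertices, so the decomposition has width 4, which upper-bounds the treewidth. For the lower bound, the 5 vertices {0, 1, 2, 3, 6} are pairwise adjacent, and any tree decomposition puts a clique entirely inside one bag — forcing width ≥ 4. The upper and lower bounds meet at 4, so that is the treewidth.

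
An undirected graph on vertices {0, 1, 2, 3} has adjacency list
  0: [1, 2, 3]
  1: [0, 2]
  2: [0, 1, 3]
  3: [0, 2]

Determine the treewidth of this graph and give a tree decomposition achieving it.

Each bag holds 3 vertices, so the decomposition has width 2, which upper-bounds the treewidth. On the other hand G contains the 3-clique {0, 1, 2}. A clique must lie in a single bag of any decomposition, so no decomposition can have width below 2. Combining the bounds, tw(G) = 2.

Treewidth 2.
One optimal decomposition is:
Bags: B1 = {0, 2, 3}  B2 = {0, 1, 2}
Tree: B1–B2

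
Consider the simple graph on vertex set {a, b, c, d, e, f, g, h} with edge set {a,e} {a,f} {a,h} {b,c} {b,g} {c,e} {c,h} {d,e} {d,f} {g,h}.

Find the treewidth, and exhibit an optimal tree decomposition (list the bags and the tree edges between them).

Each bag holds 3 vertices, so the decomposition has width 2, which upper-bounds the treewidth. For the lower bound, G contains the cycle d–f–a–e–d, so G is not a forest; only forests have treewidth ≤ 1, hence tw(G) ≥ 2. Combining the bounds, tw(G) = 2.

Treewidth 2.
Bags: B1 = {d, e, f}  B2 = {a, e, f}  B3 = {a, c, e}  B4 = {a, c, h}  B5 = {b, c, h}  B6 = {b, g, h}
Tree: B1–B2, B2–B3, B3–B4, B4–B5, B5–B6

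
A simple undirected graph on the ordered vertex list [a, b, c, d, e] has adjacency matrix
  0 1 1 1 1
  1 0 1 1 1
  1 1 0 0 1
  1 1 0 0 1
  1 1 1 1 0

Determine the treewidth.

3

A width-3 tree decomposition is:
Bags: B1 = {a, b, c, e}  B2 = {a, b, d, e}
Tree: B1–B2
Each bag holds 4 vertices, so the decomposition has width 3, which upper-bounds the treewidth. For the lower bound, the 4 vertices {a, b, d, e} are pairwise adjacent, and any tree decomposition puts a clique entirely inside one bag — forcing width ≥ 3. Therefore the treewidth is 3.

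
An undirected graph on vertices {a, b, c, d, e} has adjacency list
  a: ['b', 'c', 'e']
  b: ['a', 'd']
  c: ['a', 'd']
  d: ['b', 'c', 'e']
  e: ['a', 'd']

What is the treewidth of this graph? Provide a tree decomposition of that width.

Treewidth 2.
One such decomposition:
Bags: B1 = {a, b, d}  B2 = {a, d, e}  B3 = {a, c, d}
Tree: B1–B2, B2–B3

Each bag holds 3 vertices, so the decomposition has width 2, which upper-bounds the treewidth. The edges b–d–e–a–b form a cycle, so G is not a tree and its treewidth is at least 2. Therefore the treewidth is 2.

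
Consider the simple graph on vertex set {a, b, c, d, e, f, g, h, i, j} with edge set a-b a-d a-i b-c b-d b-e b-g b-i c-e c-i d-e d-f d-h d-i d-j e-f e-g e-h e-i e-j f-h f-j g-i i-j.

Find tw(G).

A width-3 tree decomposition is:
Bags: B1 = {b, d, e, i}  B2 = {d, e, i, j}  B3 = {b, c, e, i}  B4 = {d, e, f, j}  B5 = {a, b, d, i}  B6 = {b, e, g, i}  B7 = {d, e, f, h}
Tree: B1–B2, B1–B3, B2–B4, B1–B5, B3–B6, B4–B7
Each bag holds 4 vertices, so the decomposition has width 3, which upper-bounds the treewidth. Conversely, {d, e, f, j} is a clique of size 4, and the vertices of any clique must share a bag in every tree decomposition; so some bag has ≥ 4 vertices and tw(G) ≥ 3. Combining the bounds, tw(G) = 3.

3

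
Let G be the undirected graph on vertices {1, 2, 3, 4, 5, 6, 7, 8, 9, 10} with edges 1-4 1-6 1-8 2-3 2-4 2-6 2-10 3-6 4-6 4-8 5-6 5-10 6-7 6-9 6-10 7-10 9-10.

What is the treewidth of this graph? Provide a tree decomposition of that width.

Every bag has size at most 3, so the width is 3 − 1 = 2 and tw(G) ≤ 2. Conversely, {1, 4, 8} is a clique of size 3, and the vertices of any clique must share a bag in every tree decomposition; so some bag has ≥ 3 vertices and tw(G) ≥ 2. Therefore the treewidth is 2.

Treewidth 2.
Bags: B1 = {2, 6, 10}  B2 = {2, 4, 6}  B3 = {2, 3, 6}  B4 = {6, 7, 10}  B5 = {1, 4, 6}  B6 = {5, 6, 10}  B7 = {1, 4, 8}  B8 = {6, 9, 10}
Tree: B1–B2, B1–B3, B1–B4, B2–B5, B4–B6, B5–B7, B6–B8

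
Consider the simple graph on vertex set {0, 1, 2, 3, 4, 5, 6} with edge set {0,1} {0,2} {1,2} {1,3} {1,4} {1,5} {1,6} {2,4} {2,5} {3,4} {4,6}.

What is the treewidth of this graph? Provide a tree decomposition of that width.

Treewidth 2.
One optimal decomposition is:
Bags: B1 = {0, 1, 2}  B2 = {1, 2, 5}  B3 = {1, 2, 4}  B4 = {1, 4, 6}  B5 = {1, 3, 4}
Tree: B1–B2, B1–B3, B3–B4, B4–B5

Every bag has size at most 3, so the width is 3 − 1 = 2 and tw(G) ≤ 2. Conversely, {0, 1, 2} is a clique of size 3, and the vertices of any clique must share a bag in every tree decomposition; so some bag has ≥ 3 vertices and tw(G) ≥ 2. The upper and lower bounds meet at 2, so that is the treewidth.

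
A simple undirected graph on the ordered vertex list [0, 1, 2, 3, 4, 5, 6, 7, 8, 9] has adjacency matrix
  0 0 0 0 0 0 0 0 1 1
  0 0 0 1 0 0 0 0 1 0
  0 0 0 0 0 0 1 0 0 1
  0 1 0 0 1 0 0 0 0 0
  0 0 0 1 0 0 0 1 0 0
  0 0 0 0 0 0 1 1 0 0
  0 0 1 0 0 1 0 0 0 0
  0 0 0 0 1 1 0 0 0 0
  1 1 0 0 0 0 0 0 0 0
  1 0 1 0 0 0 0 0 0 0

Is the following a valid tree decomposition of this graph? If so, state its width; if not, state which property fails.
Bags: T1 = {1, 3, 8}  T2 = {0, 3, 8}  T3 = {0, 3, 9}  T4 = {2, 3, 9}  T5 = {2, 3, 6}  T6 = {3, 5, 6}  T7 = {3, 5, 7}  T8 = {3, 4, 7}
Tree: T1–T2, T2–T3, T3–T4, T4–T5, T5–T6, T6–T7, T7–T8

Checking the three conditions: (i) the bags cover all of {0, 1, 2, 3, 4, 5, 6, 7, 8, 9}; (ii) for each edge, some bag contains both endpoints; (iii) the bags containing any fixed vertex form a subtree. All hold, so the decomposition is valid with width 3 − 1 = 2.

Yes; width 2.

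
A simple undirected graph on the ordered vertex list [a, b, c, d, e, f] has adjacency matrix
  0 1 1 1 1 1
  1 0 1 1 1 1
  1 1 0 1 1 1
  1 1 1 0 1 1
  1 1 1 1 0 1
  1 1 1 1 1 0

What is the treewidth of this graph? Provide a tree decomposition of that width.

Treewidth 5.
One optimal decomposition is:
Bags: B1 = {a, b, c, d, e, f}
Tree: (single bag)

A single bag containing all 6 vertices is trivially a valid decomposition of width 5. For the lower bound, the 6 vertices {a, b, c, d, e, f} are pairwise adjacent, and any tree decomposition puts a clique entirely inside one bag — forcing width ≥ 5. The upper and lower bounds meet at 5, so that is the treewidth.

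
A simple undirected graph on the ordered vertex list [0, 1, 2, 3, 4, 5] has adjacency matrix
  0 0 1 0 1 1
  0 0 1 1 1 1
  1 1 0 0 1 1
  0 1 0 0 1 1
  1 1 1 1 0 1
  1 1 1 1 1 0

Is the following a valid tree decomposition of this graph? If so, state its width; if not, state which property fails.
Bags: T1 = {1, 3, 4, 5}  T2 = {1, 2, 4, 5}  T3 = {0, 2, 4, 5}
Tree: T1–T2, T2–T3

Checking the three conditions: (i) the bags cover all of {0, 1, 2, 3, 4, 5}; (ii) for each edge, some bag contains both endpoints; (iii) the bags containing any fixed vertex form a subtree. All hold, so the decomposition is valid with width 4 − 1 = 3.

Yes; width 3.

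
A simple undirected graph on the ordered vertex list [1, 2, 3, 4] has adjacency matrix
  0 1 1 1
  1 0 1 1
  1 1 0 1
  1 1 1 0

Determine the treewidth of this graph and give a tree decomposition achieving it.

Treewidth 3.
One such decomposition:
Bags: B1 = {1, 2, 3, 4}
Tree: (single bag)

A single bag containing all 4 vertices is trivially a valid decomposition of width 3. On the other hand G contains the 4-clique {1, 2, 3, 4}. A clique must lie in a single bag of any decomposition, so no decomposition can have width below 3. Therefore the treewidth is 3.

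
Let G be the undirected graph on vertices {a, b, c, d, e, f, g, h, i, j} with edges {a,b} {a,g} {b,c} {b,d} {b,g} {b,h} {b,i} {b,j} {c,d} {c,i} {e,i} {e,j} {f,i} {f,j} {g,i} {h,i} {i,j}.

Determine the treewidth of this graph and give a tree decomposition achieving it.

Each bag holds 3 vertices, so the decomposition has width 2, which upper-bounds the treewidth. Conversely, {e, i, j} is a clique of size 3, and the vertices of any clique must share a bag in every tree decomposition; so some bag has ≥ 3 vertices and tw(G) ≥ 2. Combining the bounds, tw(G) = 2.

Treewidth 2.
One optimal decomposition is:
Bags: B1 = {b, c, i}  B2 = {b, g, i}  B3 = {b, c, d}  B4 = {b, i, j}  B5 = {a, b, g}  B6 = {b, h, i}  B7 = {f, i, j}  B8 = {e, i, j}
Tree: B1–B2, B1–B3, B1–B4, B2–B5, B4–B6, B4–B7, B4–B8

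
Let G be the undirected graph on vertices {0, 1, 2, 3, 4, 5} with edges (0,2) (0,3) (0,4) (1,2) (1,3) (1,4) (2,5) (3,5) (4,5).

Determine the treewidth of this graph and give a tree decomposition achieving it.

Treewidth 3.
One such decomposition:
Bags: B1 = {0, 1, 3, 5}  B2 = {0, 1, 2, 5}  B3 = {0, 1, 4, 5}
Tree: B1–B2, B2–B3

The largest bag has 4 vertices, giving width 3; this decomposition certifies tw(G) ≤ 3. For the lower bound: the 4 vertex sets {0,3}, {2,5}, {1}, {4} are disjoint, each induces a connected subgraph, and every pair is joined by at least one edge of G. Contracting each set to a single vertex therefore yields K_{4} as a minor, and since treewidth is minor-monotone, tw(G) ≥ tw(K_{4}) = 3. Combining the bounds, tw(G) = 3.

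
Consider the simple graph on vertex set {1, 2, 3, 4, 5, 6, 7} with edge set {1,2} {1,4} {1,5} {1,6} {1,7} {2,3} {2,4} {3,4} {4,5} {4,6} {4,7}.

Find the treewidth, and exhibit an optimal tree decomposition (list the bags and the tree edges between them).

Treewidth 2.
One such decomposition:
Bags: B1 = {1, 4, 6}  B2 = {1, 2, 4}  B3 = {2, 3, 4}  B4 = {1, 4, 7}  B5 = {1, 4, 5}
Tree: B1–B2, B2–B3, B2–B4, B4–B5

Each bag holds 3 vertices, so the decomposition has width 2, which upper-bounds the treewidth. Conversely, {1, 2, 4} is a clique of size 3, and the vertices of any clique must share a bag in every tree decomposition; so some bag has ≥ 3 vertices and tw(G) ≥ 2. Combining the bounds, tw(G) = 2.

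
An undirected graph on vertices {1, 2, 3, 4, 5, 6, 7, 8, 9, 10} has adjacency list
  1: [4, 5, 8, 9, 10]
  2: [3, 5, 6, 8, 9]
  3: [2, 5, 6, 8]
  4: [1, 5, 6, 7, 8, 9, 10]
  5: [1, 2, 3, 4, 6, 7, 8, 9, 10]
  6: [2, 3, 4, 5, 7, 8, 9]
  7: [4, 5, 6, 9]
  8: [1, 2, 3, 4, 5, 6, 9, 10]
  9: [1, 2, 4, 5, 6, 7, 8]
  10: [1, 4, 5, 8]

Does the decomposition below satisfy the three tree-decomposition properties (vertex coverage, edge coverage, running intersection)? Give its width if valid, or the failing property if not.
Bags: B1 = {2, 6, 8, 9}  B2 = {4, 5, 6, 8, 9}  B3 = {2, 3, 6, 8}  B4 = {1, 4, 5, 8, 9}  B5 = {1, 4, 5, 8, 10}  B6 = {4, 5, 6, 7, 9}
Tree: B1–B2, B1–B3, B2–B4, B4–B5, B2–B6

No — edge (5,2) lies in no bag.

A tree decomposition must satisfy three properties: every vertex lies in some bag; for every edge, both endpoints lie together in some bag; and for every vertex, the bags containing it form a connected subtree. Here edge (5,2) lies in no bag, so the decomposition is invalid.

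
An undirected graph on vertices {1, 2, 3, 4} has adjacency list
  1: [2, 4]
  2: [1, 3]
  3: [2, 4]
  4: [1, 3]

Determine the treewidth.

2

A width-2 tree decomposition is:
Bags: B1 = {2, 3, 4}  B2 = {1, 2, 4}
Tree: B1–B2
The largest bag has 3 vertices, giving width 2; this decomposition certifies tw(G) ≤ 2. Since 2–3–4–1–2 is a cycle in G, G is not acyclic. Forests are exactly the graphs of treewidth ≤ 1, so tw(G) ≥ 2. Combining the bounds, tw(G) = 2.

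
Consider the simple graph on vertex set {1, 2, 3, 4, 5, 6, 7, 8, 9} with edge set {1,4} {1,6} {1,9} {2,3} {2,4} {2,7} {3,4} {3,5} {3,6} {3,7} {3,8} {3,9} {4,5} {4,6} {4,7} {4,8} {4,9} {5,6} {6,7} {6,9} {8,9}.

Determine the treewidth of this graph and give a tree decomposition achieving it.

The largest bag has 4 vertices, giving width 3; this decomposition certifies tw(G) ≤ 3. For the lower bound, the 4 vertices {1, 4, 6, 9} are pairwise adjacent, and any tree decomposition puts a clique entirely inside one bag — forcing width ≥ 3. Hence tw(G) = 3 exactly.

Treewidth 3.
One such decomposition:
Bags: B1 = {1, 4, 6, 9}  B2 = {3, 4, 6, 9}  B3 = {3, 4, 5, 6}  B4 = {3, 4, 8, 9}  B5 = {3, 4, 6, 7}  B6 = {2, 3, 4, 7}
Tree: B1–B2, B2–B3, B2–B4, B3–B5, B5–B6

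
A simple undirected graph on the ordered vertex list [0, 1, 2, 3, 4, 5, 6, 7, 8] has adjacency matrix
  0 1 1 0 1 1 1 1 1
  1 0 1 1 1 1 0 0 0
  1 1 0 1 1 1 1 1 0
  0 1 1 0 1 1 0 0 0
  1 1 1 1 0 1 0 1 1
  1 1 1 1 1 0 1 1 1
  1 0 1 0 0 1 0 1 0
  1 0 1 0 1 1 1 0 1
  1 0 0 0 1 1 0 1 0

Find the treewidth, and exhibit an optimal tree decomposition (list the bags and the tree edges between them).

Treewidth 4.
One such decomposition:
Bags: B1 = {0, 2, 4, 5, 7}  B2 = {0, 1, 2, 4, 5}  B3 = {0, 4, 5, 7, 8}  B4 = {0, 2, 5, 6, 7}  B5 = {1, 2, 3, 4, 5}
Tree: B1–B2, B1–B3, B1–B4, B2–B5

The largest bag has 5 vertices, giving width 4; this decomposition certifies tw(G) ≤ 4. On the other hand G contains the 5-clique {0, 4, 5, 7, 8}. A clique must lie in a single bag of any decomposition, so no decomposition can have width below 4. Hence tw(G) = 4 exactly.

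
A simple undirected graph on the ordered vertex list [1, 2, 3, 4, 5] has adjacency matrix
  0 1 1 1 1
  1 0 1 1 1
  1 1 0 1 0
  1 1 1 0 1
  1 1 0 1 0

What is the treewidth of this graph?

A width-3 tree decomposition is:
Bags: B1 = {1, 2, 3, 4}  B2 = {1, 2, 4, 5}
Tree: B1–B2
Each bag holds 4 vertices, so the decomposition has width 3, which upper-bounds the treewidth. For the lower bound, the 4 vertices {1, 2, 3, 4} are pairwise adjacent, and any tree decomposition puts a clique entirely inside one bag — forcing width ≥ 3. The upper and lower bounds meet at 3, so that is the treewidth.

3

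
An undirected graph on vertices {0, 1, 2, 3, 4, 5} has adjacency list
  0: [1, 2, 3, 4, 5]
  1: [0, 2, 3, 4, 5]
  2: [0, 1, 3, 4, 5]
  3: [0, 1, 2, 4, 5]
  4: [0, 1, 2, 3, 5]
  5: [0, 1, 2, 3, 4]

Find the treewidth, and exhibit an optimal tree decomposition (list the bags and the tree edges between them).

With just one bag of size 6, the width is 6 − 1 = 5, so tw(G) ≤ 5. On the other hand G contains the 6-clique {0, 1, 2, 3, 4, 5}. A clique must lie in a single bag of any decomposition, so no decomposition can have width below 5. Combining the bounds, tw(G) = 5.

Treewidth 5.
Bags: B1 = {0, 1, 2, 3, 4, 5}
Tree: (single bag)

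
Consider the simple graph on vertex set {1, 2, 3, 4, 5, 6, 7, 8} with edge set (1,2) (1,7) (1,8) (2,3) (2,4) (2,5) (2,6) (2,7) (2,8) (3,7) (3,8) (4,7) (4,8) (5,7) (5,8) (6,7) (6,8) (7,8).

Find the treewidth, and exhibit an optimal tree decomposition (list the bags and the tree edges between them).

The largest bag has 4 vertices, giving width 3; this decomposition certifies tw(G) ≤ 3. On the other hand G contains the 4-clique {1, 2, 7, 8}. A clique must lie in a single bag of any decomposition, so no decomposition can have width below 3. Hence tw(G) = 3 exactly.

Treewidth 3.
Bags: B1 = {2, 3, 7, 8}  B2 = {2, 6, 7, 8}  B3 = {1, 2, 7, 8}  B4 = {2, 5, 7, 8}  B5 = {2, 4, 7, 8}
Tree: B1–B2, B1–B3, B2–B4, B3–B5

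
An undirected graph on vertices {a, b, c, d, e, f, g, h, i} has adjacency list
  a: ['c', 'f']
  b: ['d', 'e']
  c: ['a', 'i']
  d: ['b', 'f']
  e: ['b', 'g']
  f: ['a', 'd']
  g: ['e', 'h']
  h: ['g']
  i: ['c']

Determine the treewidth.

A width-1 tree decomposition is:
Bags: B1 = {c, i}  B2 = {a, c}  B3 = {a, f}  B4 = {d, f}  B5 = {b, d}  B6 = {b, e}  B7 = {e, g}  B8 = {g, h}
Tree: B1–B2, B2–B3, B3–B4, B4–B5, B5–B6, B6–B7, B7–B8
Every bag has size at most 2, so the width is 2 − 1 = 1 and tw(G) ≤ 1. Any graph with an edge has treewidth ≥ 1, and G has the edge i–c. Therefore the treewidth is 1.

1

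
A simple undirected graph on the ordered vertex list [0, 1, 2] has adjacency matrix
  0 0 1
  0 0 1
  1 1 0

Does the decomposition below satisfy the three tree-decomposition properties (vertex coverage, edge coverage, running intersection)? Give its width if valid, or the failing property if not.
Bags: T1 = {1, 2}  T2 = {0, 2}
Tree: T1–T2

Yes; width 1.

Every vertex of G appears in some bag (union = {0, 1, 2}); every edge is covered by a bag; and for each vertex v the set of bags containing v is connected in the bag tree. The decomposition is therefore valid. The largest bag has 2 vertices, so the width is 1.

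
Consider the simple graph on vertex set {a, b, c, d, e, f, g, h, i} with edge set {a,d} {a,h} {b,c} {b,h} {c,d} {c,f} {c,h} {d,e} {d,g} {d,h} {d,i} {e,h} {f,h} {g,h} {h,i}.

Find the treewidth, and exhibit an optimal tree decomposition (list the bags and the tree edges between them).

Every bag has size at most 3, so the width is 3 − 1 = 2 and tw(G) ≤ 2. On the other hand G contains the 3-clique {d, g, h}. A clique must lie in a single bag of any decomposition, so no decomposition can have width below 2. Combining the bounds, tw(G) = 2.

Treewidth 2.
Bags: B1 = {c, d, h}  B2 = {d, g, h}  B3 = {b, c, h}  B4 = {d, e, h}  B5 = {a, d, h}  B6 = {d, h, i}  B7 = {c, f, h}
Tree: B1–B2, B1–B3, B2–B4, B2–B5, B5–B6, B1–B7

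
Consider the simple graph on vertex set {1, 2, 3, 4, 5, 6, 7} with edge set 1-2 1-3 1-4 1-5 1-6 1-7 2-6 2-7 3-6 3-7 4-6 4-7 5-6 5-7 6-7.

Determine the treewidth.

A width-3 tree decomposition is:
Bags: B1 = {1, 3, 6, 7}  B2 = {1, 4, 6, 7}  B3 = {1, 5, 6, 7}  B4 = {1, 2, 6, 7}
Tree: B1–B2, B1–B3, B1–B4
Every bag has size at most 4, so the width is 4 − 1 = 3 and tw(G) ≤ 3. For the lower bound, the 4 vertices {1, 2, 6, 7} are pairwise adjacent, and any tree decomposition puts a clique entirely inside one bag — forcing width ≥ 3. The upper and lower bounds meet at 3, so that is the treewidth.

3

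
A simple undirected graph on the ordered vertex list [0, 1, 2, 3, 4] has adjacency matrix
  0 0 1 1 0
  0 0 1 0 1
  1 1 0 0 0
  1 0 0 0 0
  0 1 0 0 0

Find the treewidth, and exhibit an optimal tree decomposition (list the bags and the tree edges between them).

Treewidth 1.
One optimal decomposition is:
Bags: B1 = {1, 4}  B2 = {1, 2}  B3 = {0, 2}  B4 = {0, 3}
Tree: B1–B2, B2–B3, B3–B4

Each bag holds 2 vertices, so the decomposition has width 1, which upper-bounds the treewidth. Since G has at least one edge (e.g. 4–1), it is not an edgeless graph, so tw(G) ≥ 1. Therefore the treewidth is 1.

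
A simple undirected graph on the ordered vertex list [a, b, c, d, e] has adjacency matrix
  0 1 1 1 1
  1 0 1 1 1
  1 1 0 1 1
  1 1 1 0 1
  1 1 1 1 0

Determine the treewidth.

4

A width-4 tree decomposition is:
Bags: B1 = {a, b, c, d, e}
Tree: (single bag)
A single bag containing all 5 vertices is trivially a valid decomposition of width 4. Conversely, {a, b, c, d, e} is a clique of size 5, and the vertices of any clique must share a bag in every tree decomposition; so some bag has ≥ 5 vertices and tw(G) ≥ 4. The upper and lower bounds meet at 4, so that is the treewidth.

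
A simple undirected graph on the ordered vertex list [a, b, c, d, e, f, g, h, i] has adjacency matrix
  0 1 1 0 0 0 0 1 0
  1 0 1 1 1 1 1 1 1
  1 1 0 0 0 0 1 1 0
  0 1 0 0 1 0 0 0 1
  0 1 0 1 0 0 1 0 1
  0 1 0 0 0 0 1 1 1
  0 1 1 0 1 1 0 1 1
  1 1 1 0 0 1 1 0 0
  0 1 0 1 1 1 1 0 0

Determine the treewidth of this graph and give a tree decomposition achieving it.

The largest bag has 4 vertices, giving width 3; this decomposition certifies tw(G) ≤ 3. On the other hand G contains the 4-clique {b, d, e, i}. A clique must lie in a single bag of any decomposition, so no decomposition can have width below 3. Combining the bounds, tw(G) = 3.

Treewidth 3.
One such decomposition:
Bags: B1 = {b, f, g, h}  B2 = {b, f, g, i}  B3 = {b, c, g, h}  B4 = {b, e, g, i}  B5 = {a, b, c, h}  B6 = {b, d, e, i}
Tree: B1–B2, B1–B3, B2–B4, B3–B5, B4–B6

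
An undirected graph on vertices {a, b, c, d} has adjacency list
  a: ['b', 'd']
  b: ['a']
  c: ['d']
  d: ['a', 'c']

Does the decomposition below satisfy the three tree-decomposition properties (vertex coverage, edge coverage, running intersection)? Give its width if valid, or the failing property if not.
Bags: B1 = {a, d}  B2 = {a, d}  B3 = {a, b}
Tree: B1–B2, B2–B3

A tree decomposition must satisfy three properties: every vertex lies in some bag; for every edge, both endpoints lie together in some bag; and for every vertex, the bags containing it form a connected subtree. Here vertex c appears in no bag, so the decomposition is invalid.

No — vertex c appears in no bag.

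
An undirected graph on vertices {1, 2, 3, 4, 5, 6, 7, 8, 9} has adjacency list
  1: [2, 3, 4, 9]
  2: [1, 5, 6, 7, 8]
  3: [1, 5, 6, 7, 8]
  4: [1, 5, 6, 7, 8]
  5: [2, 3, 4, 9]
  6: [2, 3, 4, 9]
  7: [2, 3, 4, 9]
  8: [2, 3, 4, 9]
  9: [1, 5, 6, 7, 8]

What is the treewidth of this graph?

4

A width-4 tree decomposition is:
Bags: B1 = {2, 3, 4, 6, 9}  B2 = {1, 2, 3, 4, 9}  B3 = {2, 3, 4, 8, 9}  B4 = {2, 3, 4, 5, 9}  B5 = {2, 3, 4, 7, 9}
Tree: B1–B2, B2–B3, B3–B4, B4–B5
Each bag holds 5 vertices, so the decomposition has width 4, which upper-bounds the treewidth. For the lower bound: the 5 vertex sets {6,9}, {1,4}, {2,8}, {3}, {5} are disjoint, each induces a connected subgraph, and every pair is joined by at least one edge of G. Contracting each set to a single vertex therefore yields K_{5} as a minor, and since treewidth is minor-monotone, tw(G) ≥ tw(K_{5}) = 4. Therefore the treewidth is 4.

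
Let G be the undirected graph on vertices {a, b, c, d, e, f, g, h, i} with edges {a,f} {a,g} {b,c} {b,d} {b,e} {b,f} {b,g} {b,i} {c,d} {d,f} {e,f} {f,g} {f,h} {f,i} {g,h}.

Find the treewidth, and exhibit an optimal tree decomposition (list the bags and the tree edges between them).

Treewidth 2.
One such decomposition:
Bags: B1 = {b, f, g}  B2 = {b, e, f}  B3 = {b, f, i}  B4 = {f, g, h}  B5 = {b, d, f}  B6 = {b, c, d}  B7 = {a, f, g}
Tree: B1–B2, B2–B3, B1–B4, B3–B5, B5–B6, B1–B7

Each bag holds 3 vertices, so the decomposition has width 2, which upper-bounds the treewidth. For the lower bound, the 3 vertices {b, c, d} are pairwise adjacent, and any tree decomposition puts a clique entirely inside one bag — forcing width ≥ 2. The upper and lower bounds meet at 2, so that is the treewidth.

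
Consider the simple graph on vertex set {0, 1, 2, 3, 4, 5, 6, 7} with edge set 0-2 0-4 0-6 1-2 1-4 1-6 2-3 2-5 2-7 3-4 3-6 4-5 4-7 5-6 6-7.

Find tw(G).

3

A width-3 tree decomposition is:
Bags: B1 = {2, 3, 4, 6}  B2 = {0, 2, 4, 6}  B3 = {2, 4, 5, 6}  B4 = {2, 4, 6, 7}  B5 = {1, 2, 4, 6}
Tree: B1–B2, B2–B3, B3–B4, B4–B5
The largest bag has 4 vertices, giving width 3; this decomposition certifies tw(G) ≤ 3. For the lower bound: the 4 vertex sets {2,3}, {0,4}, {6}, {5} are disjoint, each induces a connected subgraph, and every pair is joined by at least one edge of G. Contracting each set to a single vertex therefore yields K_{4} as a minor, and since treewidth is minor-monotone, tw(G) ≥ tw(K_{4}) = 3. Therefore the treewidth is 3.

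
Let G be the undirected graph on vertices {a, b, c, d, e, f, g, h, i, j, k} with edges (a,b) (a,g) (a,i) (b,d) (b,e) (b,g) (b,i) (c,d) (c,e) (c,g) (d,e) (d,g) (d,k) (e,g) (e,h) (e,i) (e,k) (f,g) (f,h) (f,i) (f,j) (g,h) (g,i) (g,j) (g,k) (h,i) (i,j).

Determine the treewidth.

3

A width-3 tree decomposition is:
Bags: B1 = {a, b, g, i}  B2 = {b, e, g, i}  B3 = {e, g, h, i}  B4 = {f, g, h, i}  B5 = {f, g, i, j}  B6 = {b, d, e, g}  B7 = {d, e, g, k}  B8 = {c, d, e, g}
Tree: B1–B2, B2–B3, B3–B4, B4–B5, B2–B6, B6–B7, B7–B8
Each bag holds 4 vertices, so the decomposition has width 3, which upper-bounds the treewidth. On the other hand G contains the 4-clique {c, d, e, g}. A clique must lie in a single bag of any decomposition, so no decomposition can have width below 3. Combining the bounds, tw(G) = 3.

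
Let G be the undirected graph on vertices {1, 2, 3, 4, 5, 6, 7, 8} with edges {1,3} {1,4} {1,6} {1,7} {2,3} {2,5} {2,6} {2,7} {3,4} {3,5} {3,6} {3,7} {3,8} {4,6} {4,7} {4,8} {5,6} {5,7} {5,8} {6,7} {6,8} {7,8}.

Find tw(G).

A width-4 tree decomposition is:
Bags: B1 = {3, 4, 6, 7, 8}  B2 = {1, 3, 4, 6, 7}  B3 = {3, 5, 6, 7, 8}  B4 = {2, 3, 5, 6, 7}
Tree: B1–B2, B1–B3, B3–B4
Each bag holds 5 vertices, so the decomposition has width 4, which upper-bounds the treewidth. On the other hand G contains the 5-clique {2, 3, 5, 6, 7}. A clique must lie in a single bag of any decomposition, so no decomposition can have width below 4. Therefore the treewidth is 4.

4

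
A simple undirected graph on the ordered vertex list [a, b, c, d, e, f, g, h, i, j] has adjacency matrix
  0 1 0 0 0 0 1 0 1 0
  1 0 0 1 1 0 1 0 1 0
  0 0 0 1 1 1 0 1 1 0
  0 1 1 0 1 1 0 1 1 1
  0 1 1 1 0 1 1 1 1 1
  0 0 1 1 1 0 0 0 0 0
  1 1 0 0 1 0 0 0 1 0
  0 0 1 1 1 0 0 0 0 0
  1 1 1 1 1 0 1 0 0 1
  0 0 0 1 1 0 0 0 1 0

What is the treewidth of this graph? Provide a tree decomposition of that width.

Treewidth 3.
One optimal decomposition is:
Bags: B1 = {c, d, e, i}  B2 = {c, d, e, f}  B3 = {b, d, e, i}  B4 = {c, d, e, h}  B5 = {b, e, g, i}  B6 = {d, e, i, j}  B7 = {a, b, g, i}
Tree: B1–B2, B1–B3, B2–B4, B3–B5, B3–B6, B5–B7

The largest bag has 4 vertices, giving width 3; this decomposition certifies tw(G) ≤ 3. On the other hand G contains the 4-clique {c, d, e, h}. A clique must lie in a single bag of any decomposition, so no decomposition can have width below 3. The upper and lower bounds meet at 3, so that is the treewidth.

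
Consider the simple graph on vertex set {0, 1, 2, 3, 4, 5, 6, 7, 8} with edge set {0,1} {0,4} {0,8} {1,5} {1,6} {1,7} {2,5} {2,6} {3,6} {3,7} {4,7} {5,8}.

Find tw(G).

A width-3 tree decomposition is:
Bags: B1 = {2, 3, 6, 7}  B2 = {1, 2, 6, 7}  B3 = {1, 2, 5, 7}  B4 = {1, 4, 5, 7}  B5 = {0, 1, 4, 5}  B6 = {0, 4, 5, 8}
Tree: B1–B2, B2–B3, B3–B4, B4–B5, B5–B6
The largest bag has 4 vertices, giving width 3; this decomposition certifies tw(G) ≤ 3. For the lower bound: the 4 vertex sets {2,3,6}, {7}, {1}, {0,4,5,8} are disjoint, each induces a connected subgraph, and every pair is joined by at least one edge of G. Contracting each set to a single vertex therefore yields K_{4} as a minor, and since treewidth is minor-monotone, tw(G) ≥ tw(K_{4}) = 3. Combining the bounds, tw(G) = 3.

3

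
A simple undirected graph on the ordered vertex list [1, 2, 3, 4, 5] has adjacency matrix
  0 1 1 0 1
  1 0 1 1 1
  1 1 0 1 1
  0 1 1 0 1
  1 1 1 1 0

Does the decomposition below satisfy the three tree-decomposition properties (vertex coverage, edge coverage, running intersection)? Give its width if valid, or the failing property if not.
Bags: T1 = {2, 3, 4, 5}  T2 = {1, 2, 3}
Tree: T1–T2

A tree decomposition must satisfy three properties: every vertex lies in some bag; for every edge, both endpoints lie together in some bag; and for every vertex, the bags containing it form a connected subtree. Here edge (5,1) lies in no bag, so the decomposition is invalid.

No — edge (5,1) lies in no bag.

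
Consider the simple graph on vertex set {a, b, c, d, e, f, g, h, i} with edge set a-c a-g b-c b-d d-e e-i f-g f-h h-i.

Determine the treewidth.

2

A width-2 tree decomposition is:
Bags: B1 = {b, d, e}  B2 = {b, e, i}  B3 = {b, h, i}  B4 = {b, f, h}  B5 = {b, f, g}  B6 = {a, b, g}  B7 = {a, b, c}
Tree: B1–B2, B2–B3, B3–B4, B4–B5, B5–B6, B6–B7
The largest bag has 3 vertices, giving width 2; this decomposition certifies tw(G) ≤ 2. For the lower bound, G contains the cycle b–d–e–i–h–f–g–a–c–b, so G is not a forest; only forests have treewidth ≤ 1, hence tw(G) ≥ 2. Therefore the treewidth is 2.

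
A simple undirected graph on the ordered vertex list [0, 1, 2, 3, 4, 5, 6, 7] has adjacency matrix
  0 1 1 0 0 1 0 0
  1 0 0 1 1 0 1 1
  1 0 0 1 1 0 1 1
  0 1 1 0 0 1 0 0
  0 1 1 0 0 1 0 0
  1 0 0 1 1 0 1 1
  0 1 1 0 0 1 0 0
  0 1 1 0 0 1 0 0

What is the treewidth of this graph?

3

A width-3 tree decomposition is:
Bags: B1 = {1, 2, 4, 5}  B2 = {0, 1, 2, 5}  B3 = {1, 2, 3, 5}  B4 = {1, 2, 5, 6}  B5 = {1, 2, 5, 7}
Tree: B1–B2, B2–B3, B3–B4, B4–B5
Each bag holds 4 vertices, so the decomposition has width 3, which upper-bounds the treewidth. For the lower bound: the 4 vertex sets {1,4}, {0,5}, {2}, {3} are disjoint, each induces a connected subgraph, and every pair is joined by at least one edge of G. Contracting each set to a single vertex therefore yields K_{4} as a minor, and since treewidth is minor-monotone, tw(G) ≥ tw(K_{4}) = 3. Hence tw(G) = 3 exactly.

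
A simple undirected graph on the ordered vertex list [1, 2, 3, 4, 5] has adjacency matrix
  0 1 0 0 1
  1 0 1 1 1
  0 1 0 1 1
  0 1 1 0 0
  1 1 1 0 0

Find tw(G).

2

A width-2 tree decomposition is:
Bags: B1 = {2, 3, 5}  B2 = {2, 3, 4}  B3 = {1, 2, 5}
Tree: B1–B2, B1–B3
Each bag holds 3 vertices, so the decomposition has width 2, which upper-bounds the treewidth. Conversely, {1, 2, 5} is a clique of size 3, and the vertices of any clique must share a bag in every tree decomposition; so some bag has ≥ 3 vertices and tw(G) ≥ 2. Combining the bounds, tw(G) = 2.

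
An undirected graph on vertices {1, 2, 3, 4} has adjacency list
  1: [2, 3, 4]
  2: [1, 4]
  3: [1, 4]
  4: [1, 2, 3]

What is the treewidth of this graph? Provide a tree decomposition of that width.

Each bag holds 3 vertices, so the decomposition has width 2, which upper-bounds the treewidth. On the other hand G contains the 3-clique {1, 2, 4}. A clique must lie in a single bag of any decomposition, so no decomposition can have width below 2. Hence tw(G) = 2 exactly.

Treewidth 2.
Bags: B1 = {1, 3, 4}  B2 = {1, 2, 4}
Tree: B1–B2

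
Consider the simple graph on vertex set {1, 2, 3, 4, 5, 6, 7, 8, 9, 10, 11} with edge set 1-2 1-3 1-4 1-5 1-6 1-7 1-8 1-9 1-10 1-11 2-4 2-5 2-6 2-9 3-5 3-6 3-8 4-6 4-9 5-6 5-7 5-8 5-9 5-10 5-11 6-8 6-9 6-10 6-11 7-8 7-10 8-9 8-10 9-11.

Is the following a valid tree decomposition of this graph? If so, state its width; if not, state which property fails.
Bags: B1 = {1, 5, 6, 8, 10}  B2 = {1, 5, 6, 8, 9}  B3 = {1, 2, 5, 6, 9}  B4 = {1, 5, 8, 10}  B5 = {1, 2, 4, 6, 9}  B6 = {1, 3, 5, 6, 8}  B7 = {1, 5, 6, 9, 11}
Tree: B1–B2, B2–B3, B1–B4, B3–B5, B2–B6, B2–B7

A tree decomposition must satisfy three properties: every vertex lies in some bag; for every edge, both endpoints lie together in some bag; and for every vertex, the bags containing it form a connected subtree. Here vertex 7 appears in no bag, so the decomposition is invalid.

No — vertex 7 appears in no bag.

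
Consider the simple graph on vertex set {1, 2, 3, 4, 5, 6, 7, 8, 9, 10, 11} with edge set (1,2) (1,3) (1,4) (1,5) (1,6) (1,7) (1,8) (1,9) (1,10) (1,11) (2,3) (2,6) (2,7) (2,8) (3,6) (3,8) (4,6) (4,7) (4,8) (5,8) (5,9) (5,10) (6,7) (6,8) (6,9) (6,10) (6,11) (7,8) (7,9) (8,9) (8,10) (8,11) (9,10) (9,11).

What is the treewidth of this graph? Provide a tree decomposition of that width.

Every bag has size at most 5, so the width is 5 − 1 = 4 and tw(G) ≤ 4. For the lower bound, the 5 vertices {1, 5, 8, 9, 10} are pairwise adjacent, and any tree decomposition puts a clique entirely inside one bag — forcing width ≥ 4. Combining the bounds, tw(G) = 4.

Treewidth 4.
One such decomposition:
Bags: B1 = {1, 2, 6, 7, 8}  B2 = {1, 6, 7, 8, 9}  B3 = {1, 6, 8, 9, 11}  B4 = {1, 4, 6, 7, 8}  B5 = {1, 2, 3, 6, 8}  B6 = {1, 6, 8, 9, 10}  B7 = {1, 5, 8, 9, 10}
Tree: B1–B2, B2–B3, B1–B4, B1–B5, B3–B6, B6–B7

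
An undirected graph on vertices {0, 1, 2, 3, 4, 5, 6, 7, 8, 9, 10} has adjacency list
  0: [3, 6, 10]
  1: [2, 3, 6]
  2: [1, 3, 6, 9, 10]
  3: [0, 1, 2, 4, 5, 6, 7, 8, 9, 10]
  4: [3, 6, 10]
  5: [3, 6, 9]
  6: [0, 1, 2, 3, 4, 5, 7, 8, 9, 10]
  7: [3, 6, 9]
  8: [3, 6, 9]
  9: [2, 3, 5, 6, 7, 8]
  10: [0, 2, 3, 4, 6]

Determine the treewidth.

3

A width-3 tree decomposition is:
Bags: B1 = {3, 6, 7, 9}  B2 = {2, 3, 6, 9}  B3 = {2, 3, 6, 10}  B4 = {3, 5, 6, 9}  B5 = {3, 4, 6, 10}  B6 = {0, 3, 6, 10}  B7 = {1, 2, 3, 6}  B8 = {3, 6, 8, 9}
Tree: B1–B2, B2–B3, B2–B4, B3–B5, B3–B6, B2–B7, B2–B8
The largest bag has 4 vertices, giving width 3; this decomposition certifies tw(G) ≤ 3. On the other hand G contains the 4-clique {0, 3, 6, 10}. A clique must lie in a single bag of any decomposition, so no decomposition can have width below 3. The upper and lower bounds meet at 3, so that is the treewidth.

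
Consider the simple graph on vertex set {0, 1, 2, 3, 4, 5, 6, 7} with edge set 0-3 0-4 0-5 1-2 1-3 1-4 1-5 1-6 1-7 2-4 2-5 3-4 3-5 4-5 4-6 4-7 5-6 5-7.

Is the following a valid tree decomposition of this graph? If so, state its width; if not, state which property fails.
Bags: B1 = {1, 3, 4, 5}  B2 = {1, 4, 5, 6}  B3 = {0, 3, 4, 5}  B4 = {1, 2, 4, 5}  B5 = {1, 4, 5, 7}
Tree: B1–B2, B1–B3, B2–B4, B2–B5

Checking the three conditions: (i) the bags cover all of {0, 1, 2, 3, 4, 5, 6, 7}; (ii) for each edge, some bag contains both endpoints; (iii) the bags containing any fixed vertex form a subtree. All hold, so the decomposition is valid with width 4 − 1 = 3.

Yes; width 3.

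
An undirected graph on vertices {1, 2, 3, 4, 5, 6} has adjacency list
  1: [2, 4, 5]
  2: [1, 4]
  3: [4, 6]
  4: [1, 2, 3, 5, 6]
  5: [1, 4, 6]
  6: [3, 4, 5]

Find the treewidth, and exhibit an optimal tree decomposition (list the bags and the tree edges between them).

Treewidth 2.
One such decomposition:
Bags: B1 = {1, 4, 5}  B2 = {4, 5, 6}  B3 = {1, 2, 4}  B4 = {3, 4, 6}
Tree: B1–B2, B1–B3, B2–B4

Every bag has size at most 3, so the width is 3 − 1 = 2 and tw(G) ≤ 2. For the lower bound, the 3 vertices {1, 2, 4} are pairwise adjacent, and any tree decomposition puts a clique entirely inside one bag — forcing width ≥ 2. The upper and lower bounds meet at 2, so that is the treewidth.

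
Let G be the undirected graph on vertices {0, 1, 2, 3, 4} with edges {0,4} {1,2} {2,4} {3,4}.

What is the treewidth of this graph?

1

A width-1 tree decomposition is:
Bags: B1 = {3, 4}  B2 = {0, 4}  B3 = {2, 4}  B4 = {1, 2}
Tree: B1–B2, B2–B3, B3–B4
Every bag has size at most 2, so the width is 2 − 1 = 1 and tw(G) ≤ 1. Any graph with an edge has treewidth ≥ 1, and G has the edge 4–3. Therefore the treewidth is 1.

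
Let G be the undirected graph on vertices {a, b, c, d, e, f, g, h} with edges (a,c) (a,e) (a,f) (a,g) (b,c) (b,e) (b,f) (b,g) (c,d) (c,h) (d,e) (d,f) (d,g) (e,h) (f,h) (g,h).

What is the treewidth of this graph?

4

A width-4 tree decomposition is:
Bags: B1 = {c, d, e, f, g}  B2 = {a, c, e, f, g}  B3 = {b, c, e, f, g}  B4 = {c, e, f, g, h}
Tree: B1–B2, B2–B3, B3–B4
Every bag has size at most 5, so the width is 5 − 1 = 4 and tw(G) ≤ 4. For the lower bound: the 5 vertex sets {d,f}, {a,e}, {b,c}, {g}, {h} are disjoint, each induces a connected subgraph, and every pair is joined by at least one edge of G. Contracting each set to a single vertex therefore yields K_{5} as a minor, and since treewidth is minor-monotone, tw(G) ≥ tw(K_{5}) = 4. Hence tw(G) = 4 exactly.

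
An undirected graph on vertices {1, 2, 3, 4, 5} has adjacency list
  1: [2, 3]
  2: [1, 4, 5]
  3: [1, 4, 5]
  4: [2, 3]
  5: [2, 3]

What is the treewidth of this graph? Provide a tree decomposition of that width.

Treewidth 2.
Bags: B1 = {2, 3, 5}  B2 = {1, 2, 3}  B3 = {2, 3, 4}
Tree: B1–B2, B2–B3

The largest bag has 3 vertices, giving width 2; this decomposition certifies tw(G) ≤ 2. The edges 5–2–1–3–5 form a cycle, so G is not a tree and its treewidth is at least 2. Therefore the treewidth is 2.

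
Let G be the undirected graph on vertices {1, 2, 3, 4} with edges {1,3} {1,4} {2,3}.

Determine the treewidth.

A width-1 tree decomposition is:
Bags: B1 = {1, 4}  B2 = {1, 3}  B3 = {2, 3}
Tree: B1–B2, B2–B3
The largest bag has 2 vertices, giving width 1; this decomposition certifies tw(G) ≤ 1. G has an edge, so its treewidth is at least 1. Therefore the treewidth is 1.

1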